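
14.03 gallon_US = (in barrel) 0.334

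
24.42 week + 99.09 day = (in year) 0.7398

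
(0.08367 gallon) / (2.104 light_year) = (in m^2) 1.591e-20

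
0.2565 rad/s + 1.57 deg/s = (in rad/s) 0.2839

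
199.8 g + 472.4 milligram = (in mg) 2.003e+05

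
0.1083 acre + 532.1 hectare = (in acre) 1315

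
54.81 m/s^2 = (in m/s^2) 54.81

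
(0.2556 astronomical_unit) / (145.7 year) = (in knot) 16.18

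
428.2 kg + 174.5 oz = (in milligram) 4.331e+08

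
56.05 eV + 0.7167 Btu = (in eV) 4.72e+21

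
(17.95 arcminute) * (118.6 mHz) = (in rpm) 0.005914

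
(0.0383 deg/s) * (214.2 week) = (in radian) 8.66e+04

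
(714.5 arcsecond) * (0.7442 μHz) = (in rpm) 2.462e-08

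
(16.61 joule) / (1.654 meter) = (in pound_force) 2.258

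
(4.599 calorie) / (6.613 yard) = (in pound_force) 0.7154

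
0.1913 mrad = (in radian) 0.0001913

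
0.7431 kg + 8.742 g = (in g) 751.8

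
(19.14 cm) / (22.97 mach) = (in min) 4.079e-07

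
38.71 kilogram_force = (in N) 379.6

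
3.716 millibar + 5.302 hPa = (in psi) 0.1308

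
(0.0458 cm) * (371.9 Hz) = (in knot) 0.3311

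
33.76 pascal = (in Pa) 33.76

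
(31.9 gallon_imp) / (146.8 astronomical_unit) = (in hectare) 6.604e-19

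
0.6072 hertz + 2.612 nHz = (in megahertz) 6.072e-07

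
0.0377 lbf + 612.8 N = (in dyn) 6.13e+07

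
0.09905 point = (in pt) 0.09905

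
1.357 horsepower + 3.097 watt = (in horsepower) 1.361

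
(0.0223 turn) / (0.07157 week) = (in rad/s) 3.237e-06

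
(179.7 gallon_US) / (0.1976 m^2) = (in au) 2.301e-11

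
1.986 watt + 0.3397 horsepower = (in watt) 255.3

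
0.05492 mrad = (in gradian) 0.003496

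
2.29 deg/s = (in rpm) 0.3817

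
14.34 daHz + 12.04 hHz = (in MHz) 0.001347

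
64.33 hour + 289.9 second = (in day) 2.684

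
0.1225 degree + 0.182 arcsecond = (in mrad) 2.139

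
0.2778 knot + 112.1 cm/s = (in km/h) 4.55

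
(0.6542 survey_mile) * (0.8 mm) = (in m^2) 0.8423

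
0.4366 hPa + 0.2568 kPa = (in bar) 0.003005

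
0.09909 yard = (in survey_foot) 0.2973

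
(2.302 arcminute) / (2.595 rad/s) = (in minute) 4.301e-06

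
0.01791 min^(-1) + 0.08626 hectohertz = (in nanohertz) 8.626e+09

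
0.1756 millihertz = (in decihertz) 0.001756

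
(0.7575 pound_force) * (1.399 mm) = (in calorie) 0.001127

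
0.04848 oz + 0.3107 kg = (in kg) 0.3121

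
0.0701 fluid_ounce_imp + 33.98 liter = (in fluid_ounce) 1149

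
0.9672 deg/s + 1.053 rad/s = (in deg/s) 61.3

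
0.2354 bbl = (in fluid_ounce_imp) 1317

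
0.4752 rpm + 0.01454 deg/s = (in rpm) 0.4776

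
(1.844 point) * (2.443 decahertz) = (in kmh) 0.05721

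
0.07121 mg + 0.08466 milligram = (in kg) 1.559e-07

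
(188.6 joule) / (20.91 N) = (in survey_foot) 29.59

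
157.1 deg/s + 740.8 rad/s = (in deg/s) 4.26e+04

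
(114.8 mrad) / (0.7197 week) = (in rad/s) 2.637e-07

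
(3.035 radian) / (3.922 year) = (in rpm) 2.343e-07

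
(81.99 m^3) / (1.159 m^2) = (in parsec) 2.293e-15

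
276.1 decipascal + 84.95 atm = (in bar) 86.08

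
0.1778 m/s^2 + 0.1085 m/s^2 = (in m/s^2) 0.2863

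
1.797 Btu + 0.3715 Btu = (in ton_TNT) 5.468e-07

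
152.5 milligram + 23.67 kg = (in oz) 834.9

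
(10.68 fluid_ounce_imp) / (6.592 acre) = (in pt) 3.224e-05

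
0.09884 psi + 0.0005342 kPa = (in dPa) 6820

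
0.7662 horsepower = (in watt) 571.4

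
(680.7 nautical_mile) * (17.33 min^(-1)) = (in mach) 1069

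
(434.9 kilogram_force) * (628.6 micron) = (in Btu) 0.002541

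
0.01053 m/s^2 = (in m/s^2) 0.01053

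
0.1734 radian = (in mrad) 173.4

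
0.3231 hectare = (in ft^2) 3.478e+04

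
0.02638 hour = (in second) 94.97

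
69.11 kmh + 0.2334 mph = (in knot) 37.52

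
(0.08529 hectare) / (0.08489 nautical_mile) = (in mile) 0.003371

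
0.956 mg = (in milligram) 0.956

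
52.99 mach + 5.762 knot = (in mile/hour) 4.037e+04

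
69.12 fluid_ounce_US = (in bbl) 0.01286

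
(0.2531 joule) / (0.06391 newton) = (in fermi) 3.96e+15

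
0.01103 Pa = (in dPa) 0.1103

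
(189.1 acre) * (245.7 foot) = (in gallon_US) 1.514e+10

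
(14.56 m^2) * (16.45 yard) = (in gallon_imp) 4.818e+04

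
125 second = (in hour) 0.03472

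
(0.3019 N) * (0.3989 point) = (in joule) 4.248e-05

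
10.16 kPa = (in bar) 0.1016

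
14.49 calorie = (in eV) 3.784e+20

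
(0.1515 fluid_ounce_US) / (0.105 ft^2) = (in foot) 0.001507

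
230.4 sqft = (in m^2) 21.4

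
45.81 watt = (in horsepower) 0.06143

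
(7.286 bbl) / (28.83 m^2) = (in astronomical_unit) 2.686e-13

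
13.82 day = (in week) 1.974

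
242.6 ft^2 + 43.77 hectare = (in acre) 108.2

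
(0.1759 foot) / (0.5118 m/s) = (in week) 1.732e-07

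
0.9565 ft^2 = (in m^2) 0.08886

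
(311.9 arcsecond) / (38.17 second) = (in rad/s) 3.962e-05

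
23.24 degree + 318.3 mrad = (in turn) 0.1152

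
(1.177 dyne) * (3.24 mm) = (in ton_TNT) 9.114e-18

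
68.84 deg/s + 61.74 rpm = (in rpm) 73.21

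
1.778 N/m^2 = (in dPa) 17.78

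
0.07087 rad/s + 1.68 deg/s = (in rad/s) 0.1002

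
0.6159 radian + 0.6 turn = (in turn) 0.698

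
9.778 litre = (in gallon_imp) 2.151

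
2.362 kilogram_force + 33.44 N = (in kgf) 5.772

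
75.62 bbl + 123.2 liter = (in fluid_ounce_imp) 4.275e+05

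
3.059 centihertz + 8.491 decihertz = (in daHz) 0.08797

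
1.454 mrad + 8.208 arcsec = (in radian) 0.001494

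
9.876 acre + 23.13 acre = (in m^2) 1.336e+05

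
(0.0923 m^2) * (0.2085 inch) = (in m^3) 0.0004888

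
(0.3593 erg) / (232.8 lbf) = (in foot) 1.138e-10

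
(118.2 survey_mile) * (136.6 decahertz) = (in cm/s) 2.598e+10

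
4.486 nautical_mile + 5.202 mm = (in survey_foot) 2.726e+04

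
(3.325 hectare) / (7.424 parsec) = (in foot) 4.762e-13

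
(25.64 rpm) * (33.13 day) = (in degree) 4.404e+08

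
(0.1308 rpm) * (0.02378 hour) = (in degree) 67.19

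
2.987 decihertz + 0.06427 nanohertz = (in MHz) 2.987e-07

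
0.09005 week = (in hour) 15.13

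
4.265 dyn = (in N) 4.265e-05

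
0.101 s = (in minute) 0.001683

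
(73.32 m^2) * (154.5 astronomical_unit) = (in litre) 1.695e+18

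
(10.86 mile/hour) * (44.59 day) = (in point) 5.302e+10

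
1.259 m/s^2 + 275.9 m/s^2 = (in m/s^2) 277.2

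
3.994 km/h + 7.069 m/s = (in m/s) 8.178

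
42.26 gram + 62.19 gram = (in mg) 1.044e+05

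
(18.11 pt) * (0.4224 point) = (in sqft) 1.025e-05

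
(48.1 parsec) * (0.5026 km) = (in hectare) 7.46e+16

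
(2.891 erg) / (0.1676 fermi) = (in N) 1.725e+09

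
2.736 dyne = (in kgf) 2.79e-06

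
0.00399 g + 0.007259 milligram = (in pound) 8.812e-06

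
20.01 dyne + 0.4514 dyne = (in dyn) 20.46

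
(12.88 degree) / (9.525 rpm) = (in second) 0.2254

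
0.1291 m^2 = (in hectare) 1.291e-05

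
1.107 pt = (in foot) 0.001281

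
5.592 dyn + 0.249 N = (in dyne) 2.491e+04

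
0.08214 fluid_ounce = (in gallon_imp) 0.0005343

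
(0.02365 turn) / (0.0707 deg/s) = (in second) 120.4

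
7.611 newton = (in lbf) 1.711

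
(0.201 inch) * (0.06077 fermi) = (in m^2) 3.103e-19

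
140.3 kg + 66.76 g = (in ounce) 4951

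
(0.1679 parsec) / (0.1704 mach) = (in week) 1.476e+08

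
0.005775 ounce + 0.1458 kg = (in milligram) 1.46e+05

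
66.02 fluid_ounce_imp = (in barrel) 0.0118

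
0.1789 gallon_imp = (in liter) 0.8133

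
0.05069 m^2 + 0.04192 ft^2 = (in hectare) 5.458e-06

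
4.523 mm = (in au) 3.023e-14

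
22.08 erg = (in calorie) 5.277e-07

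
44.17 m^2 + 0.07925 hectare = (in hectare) 0.08367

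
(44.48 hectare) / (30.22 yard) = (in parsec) 5.217e-13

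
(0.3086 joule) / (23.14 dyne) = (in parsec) 4.322e-14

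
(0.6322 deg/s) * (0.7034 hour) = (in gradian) 1779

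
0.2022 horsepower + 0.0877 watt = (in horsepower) 0.2023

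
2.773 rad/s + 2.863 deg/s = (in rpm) 26.96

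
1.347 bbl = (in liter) 214.2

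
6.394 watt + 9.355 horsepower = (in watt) 6982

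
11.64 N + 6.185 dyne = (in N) 11.64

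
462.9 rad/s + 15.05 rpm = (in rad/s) 464.5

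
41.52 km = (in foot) 1.362e+05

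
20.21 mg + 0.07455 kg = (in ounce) 2.63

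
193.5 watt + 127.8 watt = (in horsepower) 0.4309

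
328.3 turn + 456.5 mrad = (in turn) 328.4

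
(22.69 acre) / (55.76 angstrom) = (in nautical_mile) 8.892e+09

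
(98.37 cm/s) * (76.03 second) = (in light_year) 7.905e-15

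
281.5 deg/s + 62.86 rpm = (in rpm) 109.8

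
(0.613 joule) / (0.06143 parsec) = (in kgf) 3.298e-17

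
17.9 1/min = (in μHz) 2.983e+05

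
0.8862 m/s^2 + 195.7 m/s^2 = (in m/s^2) 196.6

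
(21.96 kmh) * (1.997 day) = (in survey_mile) 654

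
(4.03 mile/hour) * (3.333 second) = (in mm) 6005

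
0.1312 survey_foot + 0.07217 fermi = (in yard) 0.04373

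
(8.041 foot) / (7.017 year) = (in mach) 3.253e-11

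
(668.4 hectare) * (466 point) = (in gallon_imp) 2.417e+08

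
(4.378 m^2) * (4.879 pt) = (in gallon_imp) 1.658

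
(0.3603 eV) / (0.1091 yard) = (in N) 5.786e-19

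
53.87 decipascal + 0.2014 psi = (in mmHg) 10.46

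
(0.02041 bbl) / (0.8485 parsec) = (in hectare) 1.239e-23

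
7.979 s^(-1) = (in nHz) 7.979e+09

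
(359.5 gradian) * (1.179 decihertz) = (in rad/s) 0.6658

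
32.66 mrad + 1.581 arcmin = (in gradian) 2.108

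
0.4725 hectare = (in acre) 1.168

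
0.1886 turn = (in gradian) 75.44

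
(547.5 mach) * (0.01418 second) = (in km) 2.643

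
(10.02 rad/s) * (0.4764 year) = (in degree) 8.625e+09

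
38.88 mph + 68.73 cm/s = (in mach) 0.05306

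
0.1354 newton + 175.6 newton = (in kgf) 17.92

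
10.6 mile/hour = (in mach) 0.01392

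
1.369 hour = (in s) 4928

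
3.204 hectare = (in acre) 7.917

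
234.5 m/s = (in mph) 524.6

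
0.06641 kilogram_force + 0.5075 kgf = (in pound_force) 1.265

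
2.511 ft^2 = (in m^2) 0.2333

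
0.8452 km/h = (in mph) 0.5252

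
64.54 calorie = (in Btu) 0.2559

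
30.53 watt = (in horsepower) 0.04094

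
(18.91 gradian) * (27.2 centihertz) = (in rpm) 0.7715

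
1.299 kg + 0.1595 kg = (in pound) 3.215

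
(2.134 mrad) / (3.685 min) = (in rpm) 9.217e-05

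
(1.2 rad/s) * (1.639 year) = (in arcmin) 2.132e+11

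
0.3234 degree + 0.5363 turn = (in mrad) 3375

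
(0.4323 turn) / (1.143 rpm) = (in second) 22.69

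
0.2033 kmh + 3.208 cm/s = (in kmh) 0.3188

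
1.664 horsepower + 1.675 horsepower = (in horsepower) 3.339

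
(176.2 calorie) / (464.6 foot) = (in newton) 5.206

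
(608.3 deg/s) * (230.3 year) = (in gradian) 4.909e+12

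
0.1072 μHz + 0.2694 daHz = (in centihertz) 269.4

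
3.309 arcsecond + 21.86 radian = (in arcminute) 7.515e+04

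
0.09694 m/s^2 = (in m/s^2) 0.09694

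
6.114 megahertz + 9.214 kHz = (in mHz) 6.123e+09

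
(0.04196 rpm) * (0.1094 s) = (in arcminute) 1.653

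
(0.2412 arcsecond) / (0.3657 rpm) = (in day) 3.534e-10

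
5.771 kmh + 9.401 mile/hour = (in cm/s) 580.6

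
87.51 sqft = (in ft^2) 87.51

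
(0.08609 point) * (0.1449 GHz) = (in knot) 8554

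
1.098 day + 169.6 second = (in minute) 1584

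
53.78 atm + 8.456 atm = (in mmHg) 4.73e+04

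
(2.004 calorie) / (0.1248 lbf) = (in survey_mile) 0.009385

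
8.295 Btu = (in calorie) 2092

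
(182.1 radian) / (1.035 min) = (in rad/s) 2.932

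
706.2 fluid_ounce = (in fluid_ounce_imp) 735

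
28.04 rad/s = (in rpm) 267.8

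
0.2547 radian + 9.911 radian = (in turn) 1.618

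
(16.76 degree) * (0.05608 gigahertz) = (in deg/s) 9.399e+08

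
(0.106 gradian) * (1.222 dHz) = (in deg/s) 0.01166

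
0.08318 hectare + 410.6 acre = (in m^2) 1.662e+06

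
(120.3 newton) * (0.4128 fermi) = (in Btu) 4.707e-17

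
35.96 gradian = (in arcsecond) 1.165e+05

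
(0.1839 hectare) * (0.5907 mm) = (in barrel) 6.833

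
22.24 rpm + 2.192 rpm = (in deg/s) 146.6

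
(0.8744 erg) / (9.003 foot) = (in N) 3.186e-08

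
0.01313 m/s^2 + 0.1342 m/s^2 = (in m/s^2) 0.1473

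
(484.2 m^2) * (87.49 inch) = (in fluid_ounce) 3.638e+07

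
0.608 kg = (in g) 608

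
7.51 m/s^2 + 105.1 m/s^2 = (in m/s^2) 112.6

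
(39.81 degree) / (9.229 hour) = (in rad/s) 2.091e-05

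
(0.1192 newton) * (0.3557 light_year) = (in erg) 4.011e+21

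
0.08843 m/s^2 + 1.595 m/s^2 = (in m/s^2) 1.683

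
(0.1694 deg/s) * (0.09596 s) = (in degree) 0.01626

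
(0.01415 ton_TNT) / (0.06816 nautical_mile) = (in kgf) 4.783e+04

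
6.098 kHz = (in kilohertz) 6.098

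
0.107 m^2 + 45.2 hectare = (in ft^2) 4.865e+06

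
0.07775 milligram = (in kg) 7.775e-08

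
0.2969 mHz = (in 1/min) 0.01781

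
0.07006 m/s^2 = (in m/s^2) 0.07006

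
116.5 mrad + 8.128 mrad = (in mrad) 124.6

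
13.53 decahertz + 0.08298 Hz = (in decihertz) 1354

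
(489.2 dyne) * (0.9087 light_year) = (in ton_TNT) 1.005e+04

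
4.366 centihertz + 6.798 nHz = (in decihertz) 0.4366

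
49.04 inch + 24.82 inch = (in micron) 1.876e+06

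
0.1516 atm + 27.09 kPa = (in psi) 6.157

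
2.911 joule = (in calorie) 0.6957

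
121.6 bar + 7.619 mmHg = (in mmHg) 9.122e+04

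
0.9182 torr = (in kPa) 0.1224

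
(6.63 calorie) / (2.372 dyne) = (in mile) 726.7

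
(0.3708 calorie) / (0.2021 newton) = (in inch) 302.2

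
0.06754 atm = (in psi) 0.9926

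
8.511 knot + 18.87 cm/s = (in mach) 0.01341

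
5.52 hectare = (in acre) 13.64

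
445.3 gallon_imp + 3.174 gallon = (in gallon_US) 538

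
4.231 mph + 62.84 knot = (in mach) 0.1005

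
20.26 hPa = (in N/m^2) 2026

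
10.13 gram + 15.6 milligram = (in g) 10.15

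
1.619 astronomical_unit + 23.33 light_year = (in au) 1.475e+06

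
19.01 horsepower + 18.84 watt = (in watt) 1.419e+04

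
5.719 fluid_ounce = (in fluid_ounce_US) 5.719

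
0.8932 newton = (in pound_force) 0.2008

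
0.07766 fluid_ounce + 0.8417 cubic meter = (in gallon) 222.4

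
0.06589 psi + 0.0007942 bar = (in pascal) 533.7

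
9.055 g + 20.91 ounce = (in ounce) 21.23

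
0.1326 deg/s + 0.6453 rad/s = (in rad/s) 0.6476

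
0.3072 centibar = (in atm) 0.003032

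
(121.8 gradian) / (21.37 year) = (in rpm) 2.711e-08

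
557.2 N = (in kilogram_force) 56.82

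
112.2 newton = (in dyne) 1.122e+07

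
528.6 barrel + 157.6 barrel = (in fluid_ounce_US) 3.689e+06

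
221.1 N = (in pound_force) 49.71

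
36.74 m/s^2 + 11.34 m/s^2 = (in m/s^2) 48.08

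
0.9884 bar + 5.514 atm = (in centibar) 657.5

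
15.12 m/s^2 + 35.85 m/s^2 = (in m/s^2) 50.97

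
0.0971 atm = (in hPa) 98.39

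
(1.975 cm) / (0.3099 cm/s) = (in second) 6.373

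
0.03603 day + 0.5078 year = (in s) 1.602e+07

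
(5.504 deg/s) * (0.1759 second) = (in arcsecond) 3485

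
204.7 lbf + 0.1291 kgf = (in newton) 911.8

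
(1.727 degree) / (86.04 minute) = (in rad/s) 5.839e-06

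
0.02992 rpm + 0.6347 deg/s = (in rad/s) 0.01421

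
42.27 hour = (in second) 1.522e+05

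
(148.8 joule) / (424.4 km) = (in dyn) 35.06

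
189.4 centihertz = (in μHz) 1.894e+06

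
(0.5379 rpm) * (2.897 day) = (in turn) 2244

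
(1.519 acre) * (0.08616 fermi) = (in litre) 5.296e-10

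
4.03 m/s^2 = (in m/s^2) 4.03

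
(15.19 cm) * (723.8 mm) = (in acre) 2.717e-05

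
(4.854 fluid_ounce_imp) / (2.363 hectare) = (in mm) 5.837e-06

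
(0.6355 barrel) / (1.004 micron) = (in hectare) 10.06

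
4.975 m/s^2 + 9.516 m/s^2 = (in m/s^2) 14.49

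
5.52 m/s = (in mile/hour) 12.35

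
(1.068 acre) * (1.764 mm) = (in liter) 7624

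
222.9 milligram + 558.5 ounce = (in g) 1.583e+04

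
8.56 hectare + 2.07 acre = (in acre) 23.22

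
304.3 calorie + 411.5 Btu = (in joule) 4.354e+05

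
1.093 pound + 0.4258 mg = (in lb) 1.093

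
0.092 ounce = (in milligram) 2608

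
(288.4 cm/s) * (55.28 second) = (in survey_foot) 523.1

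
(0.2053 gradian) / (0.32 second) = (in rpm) 0.09623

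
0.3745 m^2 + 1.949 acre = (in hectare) 0.7888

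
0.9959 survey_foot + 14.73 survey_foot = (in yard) 5.242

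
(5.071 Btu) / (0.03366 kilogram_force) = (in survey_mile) 10.07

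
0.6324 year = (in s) 1.994e+07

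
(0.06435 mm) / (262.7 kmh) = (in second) 8.818e-07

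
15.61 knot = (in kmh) 28.91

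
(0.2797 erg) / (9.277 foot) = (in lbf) 2.224e-09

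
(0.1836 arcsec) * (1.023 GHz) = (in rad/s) 910.6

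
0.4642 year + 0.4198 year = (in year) 0.884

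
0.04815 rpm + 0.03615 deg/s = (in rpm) 0.05418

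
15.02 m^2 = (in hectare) 0.001502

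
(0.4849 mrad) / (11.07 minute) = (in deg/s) 4.183e-05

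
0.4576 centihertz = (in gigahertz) 4.576e-12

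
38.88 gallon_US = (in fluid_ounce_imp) 5180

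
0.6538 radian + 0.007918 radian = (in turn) 0.1053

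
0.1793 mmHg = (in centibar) 0.0239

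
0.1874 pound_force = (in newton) 0.8336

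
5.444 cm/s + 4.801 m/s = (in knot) 9.438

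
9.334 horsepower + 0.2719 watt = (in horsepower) 9.334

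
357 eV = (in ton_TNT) 1.367e-26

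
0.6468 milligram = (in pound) 1.426e-06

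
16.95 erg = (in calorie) 4.051e-07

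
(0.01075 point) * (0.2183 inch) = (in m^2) 2.103e-08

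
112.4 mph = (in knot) 97.67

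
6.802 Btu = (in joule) 7176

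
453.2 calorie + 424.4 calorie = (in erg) 3.672e+10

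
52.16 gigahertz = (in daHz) 5.216e+09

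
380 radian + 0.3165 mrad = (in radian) 380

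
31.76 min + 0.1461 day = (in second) 1.453e+04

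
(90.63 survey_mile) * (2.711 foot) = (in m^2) 1.205e+05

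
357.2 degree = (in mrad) 6234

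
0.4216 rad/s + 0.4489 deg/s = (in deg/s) 24.6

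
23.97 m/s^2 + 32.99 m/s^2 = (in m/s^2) 56.96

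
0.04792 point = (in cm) 0.001691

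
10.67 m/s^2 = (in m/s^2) 10.67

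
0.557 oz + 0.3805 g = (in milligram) 1.617e+04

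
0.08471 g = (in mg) 84.71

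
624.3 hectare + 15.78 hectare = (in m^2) 6.401e+06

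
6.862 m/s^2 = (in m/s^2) 6.862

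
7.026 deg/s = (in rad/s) 0.1226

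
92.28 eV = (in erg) 1.478e-10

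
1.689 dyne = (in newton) 1.689e-05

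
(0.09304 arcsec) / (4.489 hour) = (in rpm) 2.665e-10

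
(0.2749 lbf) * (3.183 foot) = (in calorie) 0.2835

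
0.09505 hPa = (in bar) 9.505e-05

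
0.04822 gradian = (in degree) 0.0434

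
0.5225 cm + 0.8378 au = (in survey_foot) 4.112e+11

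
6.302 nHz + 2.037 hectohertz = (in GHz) 2.037e-07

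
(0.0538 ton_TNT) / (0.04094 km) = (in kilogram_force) 5.607e+05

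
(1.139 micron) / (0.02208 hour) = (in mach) 4.208e-11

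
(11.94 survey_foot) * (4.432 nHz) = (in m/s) 1.613e-08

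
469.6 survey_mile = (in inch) 2.975e+07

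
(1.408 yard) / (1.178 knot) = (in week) 3.513e-06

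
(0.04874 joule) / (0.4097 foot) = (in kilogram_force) 0.0398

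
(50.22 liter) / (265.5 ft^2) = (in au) 1.361e-14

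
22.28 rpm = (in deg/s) 133.7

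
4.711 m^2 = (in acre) 0.001164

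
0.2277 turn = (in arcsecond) 2.951e+05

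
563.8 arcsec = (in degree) 0.1566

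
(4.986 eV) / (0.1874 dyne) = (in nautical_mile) 2.302e-16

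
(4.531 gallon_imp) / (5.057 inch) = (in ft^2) 1.726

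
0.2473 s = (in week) 4.089e-07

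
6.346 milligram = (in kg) 6.346e-06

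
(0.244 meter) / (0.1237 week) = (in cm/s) 0.0003261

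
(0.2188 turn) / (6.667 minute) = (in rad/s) 0.003437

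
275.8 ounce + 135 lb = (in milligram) 6.905e+07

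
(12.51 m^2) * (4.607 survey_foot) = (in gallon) 4641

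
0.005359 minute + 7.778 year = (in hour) 6.814e+04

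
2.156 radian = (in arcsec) 4.447e+05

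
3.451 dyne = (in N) 3.451e-05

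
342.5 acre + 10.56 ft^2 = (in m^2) 1.386e+06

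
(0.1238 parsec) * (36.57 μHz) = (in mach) 4.103e+08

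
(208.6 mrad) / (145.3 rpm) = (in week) 2.267e-08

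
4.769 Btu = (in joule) 5032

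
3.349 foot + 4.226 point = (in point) 2898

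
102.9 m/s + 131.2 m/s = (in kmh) 842.8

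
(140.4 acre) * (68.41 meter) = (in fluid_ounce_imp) 1.368e+12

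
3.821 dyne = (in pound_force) 8.59e-06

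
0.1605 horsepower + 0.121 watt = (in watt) 119.8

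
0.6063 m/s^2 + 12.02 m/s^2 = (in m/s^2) 12.63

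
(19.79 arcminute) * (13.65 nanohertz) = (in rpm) 7.504e-10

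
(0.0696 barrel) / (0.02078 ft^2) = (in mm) 5732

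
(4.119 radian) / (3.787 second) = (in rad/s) 1.088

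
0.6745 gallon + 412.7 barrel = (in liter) 6.562e+04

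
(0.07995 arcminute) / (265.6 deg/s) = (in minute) 8.362e-08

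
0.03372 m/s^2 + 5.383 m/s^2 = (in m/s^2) 5.417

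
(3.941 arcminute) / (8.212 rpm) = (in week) 2.204e-09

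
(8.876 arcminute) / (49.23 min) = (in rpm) 8.347e-06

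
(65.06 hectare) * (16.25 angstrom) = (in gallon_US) 0.2793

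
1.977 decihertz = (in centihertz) 19.77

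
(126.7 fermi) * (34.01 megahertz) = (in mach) 1.266e-08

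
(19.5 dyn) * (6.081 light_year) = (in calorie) 2.681e+12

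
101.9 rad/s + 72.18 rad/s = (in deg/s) 9974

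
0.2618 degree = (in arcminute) 15.71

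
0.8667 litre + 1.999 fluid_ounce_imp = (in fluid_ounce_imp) 32.5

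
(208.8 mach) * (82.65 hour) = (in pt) 5.996e+13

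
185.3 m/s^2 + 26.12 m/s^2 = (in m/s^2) 211.4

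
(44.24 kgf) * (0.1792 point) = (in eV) 1.712e+17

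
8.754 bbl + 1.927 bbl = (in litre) 1698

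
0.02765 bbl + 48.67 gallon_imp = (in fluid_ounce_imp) 7942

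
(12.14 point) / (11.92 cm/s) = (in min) 0.0005988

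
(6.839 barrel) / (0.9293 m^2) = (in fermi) 1.17e+15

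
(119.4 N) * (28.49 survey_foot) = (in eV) 6.471e+21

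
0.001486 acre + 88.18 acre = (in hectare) 35.69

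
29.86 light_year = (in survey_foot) 9.268e+17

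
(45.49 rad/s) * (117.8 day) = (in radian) 4.63e+08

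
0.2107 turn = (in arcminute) 4551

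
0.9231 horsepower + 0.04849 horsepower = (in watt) 724.5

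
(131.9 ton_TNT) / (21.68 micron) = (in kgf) 2.596e+15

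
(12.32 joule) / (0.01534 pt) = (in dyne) 2.277e+11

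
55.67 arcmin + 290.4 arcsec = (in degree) 1.009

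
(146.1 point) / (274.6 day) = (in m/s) 2.172e-09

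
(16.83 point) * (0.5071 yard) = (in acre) 6.803e-07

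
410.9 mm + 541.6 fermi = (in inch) 16.18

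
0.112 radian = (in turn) 0.01783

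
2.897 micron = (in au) 1.937e-17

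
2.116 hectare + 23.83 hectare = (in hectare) 25.95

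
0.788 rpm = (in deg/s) 4.728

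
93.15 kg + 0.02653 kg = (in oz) 3287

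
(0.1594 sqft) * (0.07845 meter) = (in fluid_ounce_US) 39.28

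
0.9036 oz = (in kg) 0.02562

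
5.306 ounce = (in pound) 0.3316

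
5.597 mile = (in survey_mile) 5.597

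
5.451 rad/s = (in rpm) 52.05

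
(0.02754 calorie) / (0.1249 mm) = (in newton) 922.6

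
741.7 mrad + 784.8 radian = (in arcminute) 2.7e+06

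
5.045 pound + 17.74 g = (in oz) 81.35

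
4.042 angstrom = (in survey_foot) 1.326e-09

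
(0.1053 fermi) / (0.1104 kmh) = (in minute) 5.723e-17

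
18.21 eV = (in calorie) 6.973e-19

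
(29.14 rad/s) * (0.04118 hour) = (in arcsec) 8.911e+08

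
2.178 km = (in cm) 2.178e+05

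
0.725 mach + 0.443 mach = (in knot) 773.1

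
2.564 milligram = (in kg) 2.564e-06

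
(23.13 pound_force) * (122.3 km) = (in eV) 7.854e+25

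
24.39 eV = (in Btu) 3.704e-21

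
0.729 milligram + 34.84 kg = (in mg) 3.484e+07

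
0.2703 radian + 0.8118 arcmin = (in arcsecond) 5.58e+04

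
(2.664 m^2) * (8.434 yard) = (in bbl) 129.2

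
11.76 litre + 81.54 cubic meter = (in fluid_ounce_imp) 2.87e+06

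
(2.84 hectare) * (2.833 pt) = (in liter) 2.838e+04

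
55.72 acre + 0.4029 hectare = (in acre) 56.72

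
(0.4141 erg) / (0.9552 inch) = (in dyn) 0.1707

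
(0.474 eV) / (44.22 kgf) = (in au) 1.171e-33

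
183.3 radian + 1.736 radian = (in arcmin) 6.361e+05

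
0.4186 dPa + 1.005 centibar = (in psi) 0.1458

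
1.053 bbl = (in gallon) 44.23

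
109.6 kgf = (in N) 1075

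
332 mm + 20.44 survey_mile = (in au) 2.199e-07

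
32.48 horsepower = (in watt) 2.422e+04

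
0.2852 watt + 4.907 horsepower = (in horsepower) 4.907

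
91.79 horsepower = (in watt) 6.845e+04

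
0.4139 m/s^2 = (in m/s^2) 0.4139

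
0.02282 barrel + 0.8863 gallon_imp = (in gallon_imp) 1.684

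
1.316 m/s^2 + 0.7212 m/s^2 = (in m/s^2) 2.037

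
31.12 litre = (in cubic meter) 0.03112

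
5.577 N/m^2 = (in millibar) 0.05577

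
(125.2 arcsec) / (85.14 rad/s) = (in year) 2.261e-13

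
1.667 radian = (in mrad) 1667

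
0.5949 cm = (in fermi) 5.949e+12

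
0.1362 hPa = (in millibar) 0.1362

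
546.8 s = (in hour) 0.1519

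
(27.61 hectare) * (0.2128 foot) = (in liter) 1.791e+07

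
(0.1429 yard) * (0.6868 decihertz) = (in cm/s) 0.8974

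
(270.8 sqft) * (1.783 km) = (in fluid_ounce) 1.517e+09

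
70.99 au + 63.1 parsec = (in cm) 1.947e+20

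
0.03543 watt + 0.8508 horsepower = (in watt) 634.5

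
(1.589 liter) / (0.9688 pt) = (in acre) 0.001149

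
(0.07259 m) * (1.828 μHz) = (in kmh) 4.777e-07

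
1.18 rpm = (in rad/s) 0.1236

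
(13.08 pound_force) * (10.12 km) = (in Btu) 558.1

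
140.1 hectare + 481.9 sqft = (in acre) 346.2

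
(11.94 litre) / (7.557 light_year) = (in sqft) 1.798e-18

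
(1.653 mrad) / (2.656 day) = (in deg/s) 4.127e-07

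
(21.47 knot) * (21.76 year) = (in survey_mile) 4.71e+06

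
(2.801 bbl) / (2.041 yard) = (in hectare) 2.386e-05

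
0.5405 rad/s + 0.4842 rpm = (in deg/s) 33.87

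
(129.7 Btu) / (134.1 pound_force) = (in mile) 0.1425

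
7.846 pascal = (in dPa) 78.46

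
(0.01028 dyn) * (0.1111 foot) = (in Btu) 3.299e-12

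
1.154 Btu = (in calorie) 291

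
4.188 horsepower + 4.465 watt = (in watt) 3127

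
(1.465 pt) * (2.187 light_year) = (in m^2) 1.069e+13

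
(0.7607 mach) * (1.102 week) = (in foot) 5.664e+08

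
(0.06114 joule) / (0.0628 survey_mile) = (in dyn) 60.49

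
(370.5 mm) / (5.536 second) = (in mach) 0.0001966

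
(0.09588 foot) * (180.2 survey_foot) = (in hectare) 0.0001605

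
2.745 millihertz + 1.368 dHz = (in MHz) 1.395e-07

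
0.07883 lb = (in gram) 35.76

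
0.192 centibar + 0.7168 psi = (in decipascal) 5.134e+04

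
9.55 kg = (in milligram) 9.55e+06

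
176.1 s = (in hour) 0.04892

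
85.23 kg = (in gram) 8.523e+04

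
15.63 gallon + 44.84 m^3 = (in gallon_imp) 9876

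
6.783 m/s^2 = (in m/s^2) 6.783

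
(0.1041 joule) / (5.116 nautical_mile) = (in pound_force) 2.47e-06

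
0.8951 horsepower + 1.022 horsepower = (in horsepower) 1.917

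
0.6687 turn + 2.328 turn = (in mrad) 1.883e+04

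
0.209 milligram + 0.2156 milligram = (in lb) 9.361e-07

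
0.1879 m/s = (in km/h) 0.6764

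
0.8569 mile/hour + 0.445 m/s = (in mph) 1.852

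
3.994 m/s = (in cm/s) 399.4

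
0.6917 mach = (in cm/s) 2.355e+04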